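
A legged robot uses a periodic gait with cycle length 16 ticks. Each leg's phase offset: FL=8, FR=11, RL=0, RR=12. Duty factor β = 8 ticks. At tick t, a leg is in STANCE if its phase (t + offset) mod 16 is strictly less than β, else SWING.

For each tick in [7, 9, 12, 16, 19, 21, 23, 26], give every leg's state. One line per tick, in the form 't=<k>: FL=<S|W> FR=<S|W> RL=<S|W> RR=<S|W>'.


t=7: phase=(15,2,7,3) vs β=8 → FL=W FR=S RL=S RR=S
t=9: phase=(1,4,9,5) vs β=8 → FL=S FR=S RL=W RR=S
t=12: phase=(4,7,12,8) vs β=8 → FL=S FR=S RL=W RR=W
t=16: phase=(8,11,0,12) vs β=8 → FL=W FR=W RL=S RR=W
t=19: phase=(11,14,3,15) vs β=8 → FL=W FR=W RL=S RR=W
t=21: phase=(13,0,5,1) vs β=8 → FL=W FR=S RL=S RR=S
t=23: phase=(15,2,7,3) vs β=8 → FL=W FR=S RL=S RR=S
t=26: phase=(2,5,10,6) vs β=8 → FL=S FR=S RL=W RR=S

t=7: FL=W FR=S RL=S RR=S
t=9: FL=S FR=S RL=W RR=S
t=12: FL=S FR=S RL=W RR=W
t=16: FL=W FR=W RL=S RR=W
t=19: FL=W FR=W RL=S RR=W
t=21: FL=W FR=S RL=S RR=S
t=23: FL=W FR=S RL=S RR=S
t=26: FL=S FR=S RL=W RR=S


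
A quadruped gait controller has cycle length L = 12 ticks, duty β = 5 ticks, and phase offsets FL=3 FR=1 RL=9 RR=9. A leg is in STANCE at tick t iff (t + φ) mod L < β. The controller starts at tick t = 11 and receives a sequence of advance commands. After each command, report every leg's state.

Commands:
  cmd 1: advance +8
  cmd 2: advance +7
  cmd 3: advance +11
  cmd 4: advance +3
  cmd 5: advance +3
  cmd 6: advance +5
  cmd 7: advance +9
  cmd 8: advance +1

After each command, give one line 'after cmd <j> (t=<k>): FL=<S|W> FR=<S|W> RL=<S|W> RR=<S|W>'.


start t=11: FL=S FR=S RL=W RR=W
cmd 1: advance +8 → t=19, phase=(10,8,4,4) → FL=W FR=W RL=S RR=S
cmd 2: advance +7 → t=26, phase=(5,3,11,11) → FL=W FR=S RL=W RR=W
cmd 3: advance +11 → t=37, phase=(4,2,10,10) → FL=S FR=S RL=W RR=W
cmd 4: advance +3 → t=40, phase=(7,5,1,1) → FL=W FR=W RL=S RR=S
cmd 5: advance +3 → t=43, phase=(10,8,4,4) → FL=W FR=W RL=S RR=S
cmd 6: advance +5 → t=48, phase=(3,1,9,9) → FL=S FR=S RL=W RR=W
cmd 7: advance +9 → t=57, phase=(0,10,6,6) → FL=S FR=W RL=W RR=W
cmd 8: advance +1 → t=58, phase=(1,11,7,7) → FL=S FR=W RL=W RR=W

after cmd 1 (t=19): FL=W FR=W RL=S RR=S
after cmd 2 (t=26): FL=W FR=S RL=W RR=W
after cmd 3 (t=37): FL=S FR=S RL=W RR=W
after cmd 4 (t=40): FL=W FR=W RL=S RR=S
after cmd 5 (t=43): FL=W FR=W RL=S RR=S
after cmd 6 (t=48): FL=S FR=S RL=W RR=W
after cmd 7 (t=57): FL=S FR=W RL=W RR=W
after cmd 8 (t=58): FL=S FR=W RL=W RR=W


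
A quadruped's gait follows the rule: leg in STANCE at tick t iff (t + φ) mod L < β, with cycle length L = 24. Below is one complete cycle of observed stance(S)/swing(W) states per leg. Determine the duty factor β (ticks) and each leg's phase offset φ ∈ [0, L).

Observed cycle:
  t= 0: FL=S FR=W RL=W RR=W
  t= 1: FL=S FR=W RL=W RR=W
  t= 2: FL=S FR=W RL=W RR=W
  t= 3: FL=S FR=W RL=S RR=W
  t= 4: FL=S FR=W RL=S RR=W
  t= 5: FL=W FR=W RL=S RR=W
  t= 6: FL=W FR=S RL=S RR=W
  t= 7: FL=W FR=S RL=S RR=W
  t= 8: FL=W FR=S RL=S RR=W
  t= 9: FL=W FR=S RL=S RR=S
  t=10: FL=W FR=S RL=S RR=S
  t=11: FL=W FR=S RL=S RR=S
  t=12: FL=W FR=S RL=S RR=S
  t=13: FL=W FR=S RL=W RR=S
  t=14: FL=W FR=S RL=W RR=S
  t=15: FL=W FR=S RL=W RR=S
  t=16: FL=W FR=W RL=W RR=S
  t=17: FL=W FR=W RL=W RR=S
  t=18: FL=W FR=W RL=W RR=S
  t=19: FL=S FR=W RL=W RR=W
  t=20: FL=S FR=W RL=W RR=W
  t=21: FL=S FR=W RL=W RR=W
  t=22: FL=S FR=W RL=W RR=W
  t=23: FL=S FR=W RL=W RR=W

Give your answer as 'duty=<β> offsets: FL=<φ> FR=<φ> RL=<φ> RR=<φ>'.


duty=10 offsets: FL=5 FR=18 RL=21 RR=15

duty β = stance ticks per leg = 10
FL: stance ticks = 10; W→S at t=19 → φ=5
FR: stance ticks = 10; W→S at t=6 → φ=18
RL: stance ticks = 10; W→S at t=3 → φ=21
RR: stance ticks = 10; W→S at t=9 → φ=15


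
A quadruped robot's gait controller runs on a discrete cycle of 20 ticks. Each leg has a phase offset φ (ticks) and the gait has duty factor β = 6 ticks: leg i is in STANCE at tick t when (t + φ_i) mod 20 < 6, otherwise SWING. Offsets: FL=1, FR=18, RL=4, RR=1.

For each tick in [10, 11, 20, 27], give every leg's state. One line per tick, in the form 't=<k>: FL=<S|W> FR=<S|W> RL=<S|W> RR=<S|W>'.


t=10: phase=(11,8,14,11) vs β=6 → FL=W FR=W RL=W RR=W
t=11: phase=(12,9,15,12) vs β=6 → FL=W FR=W RL=W RR=W
t=20: phase=(1,18,4,1) vs β=6 → FL=S FR=W RL=S RR=S
t=27: phase=(8,5,11,8) vs β=6 → FL=W FR=S RL=W RR=W

t=10: FL=W FR=W RL=W RR=W
t=11: FL=W FR=W RL=W RR=W
t=20: FL=S FR=W RL=S RR=S
t=27: FL=W FR=S RL=W RR=W


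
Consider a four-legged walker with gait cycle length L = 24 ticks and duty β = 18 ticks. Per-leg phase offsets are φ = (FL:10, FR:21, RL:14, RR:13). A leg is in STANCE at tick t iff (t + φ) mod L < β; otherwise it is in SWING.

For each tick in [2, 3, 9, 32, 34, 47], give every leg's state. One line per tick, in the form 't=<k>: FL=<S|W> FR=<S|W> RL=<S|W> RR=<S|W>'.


t=2: FL=S FR=W RL=S RR=S
t=3: FL=S FR=S RL=S RR=S
t=9: FL=W FR=S RL=W RR=W
t=32: FL=W FR=S RL=W RR=W
t=34: FL=W FR=S RL=S RR=W
t=47: FL=S FR=W RL=S RR=S

t=2: phase=(12,23,16,15) vs β=18 → FL=S FR=W RL=S RR=S
t=3: phase=(13,0,17,16) vs β=18 → FL=S FR=S RL=S RR=S
t=9: phase=(19,6,23,22) vs β=18 → FL=W FR=S RL=W RR=W
t=32: phase=(18,5,22,21) vs β=18 → FL=W FR=S RL=W RR=W
t=34: phase=(20,7,0,23) vs β=18 → FL=W FR=S RL=S RR=W
t=47: phase=(9,20,13,12) vs β=18 → FL=S FR=W RL=S RR=S


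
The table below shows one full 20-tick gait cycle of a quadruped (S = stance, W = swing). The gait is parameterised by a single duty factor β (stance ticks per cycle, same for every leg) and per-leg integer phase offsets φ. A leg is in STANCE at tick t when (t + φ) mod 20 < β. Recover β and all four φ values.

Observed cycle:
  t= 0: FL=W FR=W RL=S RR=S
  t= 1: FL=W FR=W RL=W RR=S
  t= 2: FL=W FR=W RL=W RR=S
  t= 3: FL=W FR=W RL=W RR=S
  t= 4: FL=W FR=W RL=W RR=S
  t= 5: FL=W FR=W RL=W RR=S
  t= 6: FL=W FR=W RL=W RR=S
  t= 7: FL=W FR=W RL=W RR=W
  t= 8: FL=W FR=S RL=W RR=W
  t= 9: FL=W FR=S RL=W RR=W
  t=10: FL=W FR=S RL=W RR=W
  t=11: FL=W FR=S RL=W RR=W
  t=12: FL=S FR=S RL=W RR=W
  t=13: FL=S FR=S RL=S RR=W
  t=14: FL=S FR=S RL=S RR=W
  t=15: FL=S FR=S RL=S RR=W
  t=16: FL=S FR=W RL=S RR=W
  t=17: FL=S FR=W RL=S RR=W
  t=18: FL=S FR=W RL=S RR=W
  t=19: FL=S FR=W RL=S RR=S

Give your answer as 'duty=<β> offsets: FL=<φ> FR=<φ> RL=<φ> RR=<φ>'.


duty β = stance ticks per leg = 8
FL: stance ticks = 8; W→S at t=12 → φ=8
FR: stance ticks = 8; W→S at t=8 → φ=12
RL: stance ticks = 8; W→S at t=13 → φ=7
RR: stance ticks = 8; W→S at t=19 → φ=1

duty=8 offsets: FL=8 FR=12 RL=7 RR=1


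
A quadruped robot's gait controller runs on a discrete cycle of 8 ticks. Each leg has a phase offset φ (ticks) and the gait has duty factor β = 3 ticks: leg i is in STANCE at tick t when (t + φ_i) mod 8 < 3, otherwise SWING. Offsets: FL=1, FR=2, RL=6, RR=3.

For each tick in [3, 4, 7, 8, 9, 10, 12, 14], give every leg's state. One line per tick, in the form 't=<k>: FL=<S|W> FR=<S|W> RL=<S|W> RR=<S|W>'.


t=3: FL=W FR=W RL=S RR=W
t=4: FL=W FR=W RL=S RR=W
t=7: FL=S FR=S RL=W RR=S
t=8: FL=S FR=S RL=W RR=W
t=9: FL=S FR=W RL=W RR=W
t=10: FL=W FR=W RL=S RR=W
t=12: FL=W FR=W RL=S RR=W
t=14: FL=W FR=S RL=W RR=S

t=3: phase=(4,5,1,6) vs β=3 → FL=W FR=W RL=S RR=W
t=4: phase=(5,6,2,7) vs β=3 → FL=W FR=W RL=S RR=W
t=7: phase=(0,1,5,2) vs β=3 → FL=S FR=S RL=W RR=S
t=8: phase=(1,2,6,3) vs β=3 → FL=S FR=S RL=W RR=W
t=9: phase=(2,3,7,4) vs β=3 → FL=S FR=W RL=W RR=W
t=10: phase=(3,4,0,5) vs β=3 → FL=W FR=W RL=S RR=W
t=12: phase=(5,6,2,7) vs β=3 → FL=W FR=W RL=S RR=W
t=14: phase=(7,0,4,1) vs β=3 → FL=W FR=S RL=W RR=S


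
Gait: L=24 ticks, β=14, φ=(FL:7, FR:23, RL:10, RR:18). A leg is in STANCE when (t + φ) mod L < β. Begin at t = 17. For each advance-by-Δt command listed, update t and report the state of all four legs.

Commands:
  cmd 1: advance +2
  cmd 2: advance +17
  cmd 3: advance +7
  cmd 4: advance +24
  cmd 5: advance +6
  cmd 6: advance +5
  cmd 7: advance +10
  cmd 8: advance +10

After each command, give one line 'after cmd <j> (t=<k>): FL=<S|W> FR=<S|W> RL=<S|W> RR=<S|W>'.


start t=17: FL=S FR=W RL=S RR=S
cmd 1: advance +2 → t=19, phase=(2,18,5,13) → FL=S FR=W RL=S RR=S
cmd 2: advance +17 → t=36, phase=(19,11,22,6) → FL=W FR=S RL=W RR=S
cmd 3: advance +7 → t=43, phase=(2,18,5,13) → FL=S FR=W RL=S RR=S
cmd 4: advance +24 → t=67, phase=(2,18,5,13) → FL=S FR=W RL=S RR=S
cmd 5: advance +6 → t=73, phase=(8,0,11,19) → FL=S FR=S RL=S RR=W
cmd 6: advance +5 → t=78, phase=(13,5,16,0) → FL=S FR=S RL=W RR=S
cmd 7: advance +10 → t=88, phase=(23,15,2,10) → FL=W FR=W RL=S RR=S
cmd 8: advance +10 → t=98, phase=(9,1,12,20) → FL=S FR=S RL=S RR=W

after cmd 1 (t=19): FL=S FR=W RL=S RR=S
after cmd 2 (t=36): FL=W FR=S RL=W RR=S
after cmd 3 (t=43): FL=S FR=W RL=S RR=S
after cmd 4 (t=67): FL=S FR=W RL=S RR=S
after cmd 5 (t=73): FL=S FR=S RL=S RR=W
after cmd 6 (t=78): FL=S FR=S RL=W RR=S
after cmd 7 (t=88): FL=W FR=W RL=S RR=S
after cmd 8 (t=98): FL=S FR=S RL=S RR=W


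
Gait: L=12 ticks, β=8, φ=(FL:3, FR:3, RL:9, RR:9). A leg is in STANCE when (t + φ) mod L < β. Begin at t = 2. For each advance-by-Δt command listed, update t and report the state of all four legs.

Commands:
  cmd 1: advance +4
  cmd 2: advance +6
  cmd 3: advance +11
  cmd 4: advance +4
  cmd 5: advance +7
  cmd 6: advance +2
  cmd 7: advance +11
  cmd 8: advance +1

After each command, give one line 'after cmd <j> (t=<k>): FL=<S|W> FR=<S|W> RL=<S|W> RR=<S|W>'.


start t=2: FL=S FR=S RL=W RR=W
cmd 1: advance +4 → t=6, phase=(9,9,3,3) → FL=W FR=W RL=S RR=S
cmd 2: advance +6 → t=12, phase=(3,3,9,9) → FL=S FR=S RL=W RR=W
cmd 3: advance +11 → t=23, phase=(2,2,8,8) → FL=S FR=S RL=W RR=W
cmd 4: advance +4 → t=27, phase=(6,6,0,0) → FL=S FR=S RL=S RR=S
cmd 5: advance +7 → t=34, phase=(1,1,7,7) → FL=S FR=S RL=S RR=S
cmd 6: advance +2 → t=36, phase=(3,3,9,9) → FL=S FR=S RL=W RR=W
cmd 7: advance +11 → t=47, phase=(2,2,8,8) → FL=S FR=S RL=W RR=W
cmd 8: advance +1 → t=48, phase=(3,3,9,9) → FL=S FR=S RL=W RR=W

after cmd 1 (t=6): FL=W FR=W RL=S RR=S
after cmd 2 (t=12): FL=S FR=S RL=W RR=W
after cmd 3 (t=23): FL=S FR=S RL=W RR=W
after cmd 4 (t=27): FL=S FR=S RL=S RR=S
after cmd 5 (t=34): FL=S FR=S RL=S RR=S
after cmd 6 (t=36): FL=S FR=S RL=W RR=W
after cmd 7 (t=47): FL=S FR=S RL=W RR=W
after cmd 8 (t=48): FL=S FR=S RL=W RR=W


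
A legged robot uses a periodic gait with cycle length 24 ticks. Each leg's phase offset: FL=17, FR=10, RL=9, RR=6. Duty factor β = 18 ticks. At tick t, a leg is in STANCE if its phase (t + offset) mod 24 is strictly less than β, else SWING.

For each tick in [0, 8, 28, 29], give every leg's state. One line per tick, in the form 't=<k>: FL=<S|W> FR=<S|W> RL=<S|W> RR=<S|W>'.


t=0: phase=(17,10,9,6) vs β=18 → FL=S FR=S RL=S RR=S
t=8: phase=(1,18,17,14) vs β=18 → FL=S FR=W RL=S RR=S
t=28: phase=(21,14,13,10) vs β=18 → FL=W FR=S RL=S RR=S
t=29: phase=(22,15,14,11) vs β=18 → FL=W FR=S RL=S RR=S

t=0: FL=S FR=S RL=S RR=S
t=8: FL=S FR=W RL=S RR=S
t=28: FL=W FR=S RL=S RR=S
t=29: FL=W FR=S RL=S RR=S


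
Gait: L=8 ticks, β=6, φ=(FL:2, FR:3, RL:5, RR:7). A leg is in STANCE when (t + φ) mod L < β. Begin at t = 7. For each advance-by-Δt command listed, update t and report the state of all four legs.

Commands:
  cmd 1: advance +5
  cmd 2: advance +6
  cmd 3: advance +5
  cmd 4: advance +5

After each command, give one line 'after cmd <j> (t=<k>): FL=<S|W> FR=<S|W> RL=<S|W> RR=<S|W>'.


after cmd 1 (t=12): FL=W FR=W RL=S RR=S
after cmd 2 (t=18): FL=S FR=S RL=W RR=S
after cmd 3 (t=23): FL=S FR=S RL=S RR=W
after cmd 4 (t=28): FL=W FR=W RL=S RR=S

start t=7: FL=S FR=S RL=S RR=W
cmd 1: advance +5 → t=12, phase=(6,7,1,3) → FL=W FR=W RL=S RR=S
cmd 2: advance +6 → t=18, phase=(4,5,7,1) → FL=S FR=S RL=W RR=S
cmd 3: advance +5 → t=23, phase=(1,2,4,6) → FL=S FR=S RL=S RR=W
cmd 4: advance +5 → t=28, phase=(6,7,1,3) → FL=W FR=W RL=S RR=S


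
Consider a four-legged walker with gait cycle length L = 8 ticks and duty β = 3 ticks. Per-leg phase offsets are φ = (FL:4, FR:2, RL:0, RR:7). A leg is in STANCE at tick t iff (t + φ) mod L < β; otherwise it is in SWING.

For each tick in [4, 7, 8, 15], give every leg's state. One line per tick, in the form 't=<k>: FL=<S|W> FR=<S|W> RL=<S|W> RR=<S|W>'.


t=4: phase=(0,6,4,3) vs β=3 → FL=S FR=W RL=W RR=W
t=7: phase=(3,1,7,6) vs β=3 → FL=W FR=S RL=W RR=W
t=8: phase=(4,2,0,7) vs β=3 → FL=W FR=S RL=S RR=W
t=15: phase=(3,1,7,6) vs β=3 → FL=W FR=S RL=W RR=W

t=4: FL=S FR=W RL=W RR=W
t=7: FL=W FR=S RL=W RR=W
t=8: FL=W FR=S RL=S RR=W
t=15: FL=W FR=S RL=W RR=W


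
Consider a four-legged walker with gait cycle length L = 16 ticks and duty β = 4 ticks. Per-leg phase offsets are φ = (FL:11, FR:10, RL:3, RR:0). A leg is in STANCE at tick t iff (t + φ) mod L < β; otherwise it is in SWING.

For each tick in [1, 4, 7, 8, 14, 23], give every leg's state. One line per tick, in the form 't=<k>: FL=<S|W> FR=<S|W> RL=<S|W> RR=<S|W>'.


t=1: phase=(12,11,4,1) vs β=4 → FL=W FR=W RL=W RR=S
t=4: phase=(15,14,7,4) vs β=4 → FL=W FR=W RL=W RR=W
t=7: phase=(2,1,10,7) vs β=4 → FL=S FR=S RL=W RR=W
t=8: phase=(3,2,11,8) vs β=4 → FL=S FR=S RL=W RR=W
t=14: phase=(9,8,1,14) vs β=4 → FL=W FR=W RL=S RR=W
t=23: phase=(2,1,10,7) vs β=4 → FL=S FR=S RL=W RR=W

t=1: FL=W FR=W RL=W RR=S
t=4: FL=W FR=W RL=W RR=W
t=7: FL=S FR=S RL=W RR=W
t=8: FL=S FR=S RL=W RR=W
t=14: FL=W FR=W RL=S RR=W
t=23: FL=S FR=S RL=W RR=W


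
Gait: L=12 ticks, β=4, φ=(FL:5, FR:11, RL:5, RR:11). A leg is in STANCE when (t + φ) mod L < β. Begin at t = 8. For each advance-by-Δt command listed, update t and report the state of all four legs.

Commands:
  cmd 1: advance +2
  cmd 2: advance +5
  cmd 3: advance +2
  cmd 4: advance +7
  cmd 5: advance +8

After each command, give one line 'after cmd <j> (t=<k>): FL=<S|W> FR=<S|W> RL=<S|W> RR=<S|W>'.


after cmd 1 (t=10): FL=S FR=W RL=S RR=W
after cmd 2 (t=15): FL=W FR=S RL=W RR=S
after cmd 3 (t=17): FL=W FR=W RL=W RR=W
after cmd 4 (t=24): FL=W FR=W RL=W RR=W
after cmd 5 (t=32): FL=S FR=W RL=S RR=W

start t=8: FL=S FR=W RL=S RR=W
cmd 1: advance +2 → t=10, phase=(3,9,3,9) → FL=S FR=W RL=S RR=W
cmd 2: advance +5 → t=15, phase=(8,2,8,2) → FL=W FR=S RL=W RR=S
cmd 3: advance +2 → t=17, phase=(10,4,10,4) → FL=W FR=W RL=W RR=W
cmd 4: advance +7 → t=24, phase=(5,11,5,11) → FL=W FR=W RL=W RR=W
cmd 5: advance +8 → t=32, phase=(1,7,1,7) → FL=S FR=W RL=S RR=W


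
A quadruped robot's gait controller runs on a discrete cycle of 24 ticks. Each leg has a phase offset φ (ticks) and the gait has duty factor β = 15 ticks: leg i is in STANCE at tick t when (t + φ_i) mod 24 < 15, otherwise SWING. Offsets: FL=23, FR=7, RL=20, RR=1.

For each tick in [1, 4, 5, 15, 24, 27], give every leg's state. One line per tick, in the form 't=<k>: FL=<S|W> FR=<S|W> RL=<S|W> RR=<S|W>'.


t=1: phase=(0,8,21,2) vs β=15 → FL=S FR=S RL=W RR=S
t=4: phase=(3,11,0,5) vs β=15 → FL=S FR=S RL=S RR=S
t=5: phase=(4,12,1,6) vs β=15 → FL=S FR=S RL=S RR=S
t=15: phase=(14,22,11,16) vs β=15 → FL=S FR=W RL=S RR=W
t=24: phase=(23,7,20,1) vs β=15 → FL=W FR=S RL=W RR=S
t=27: phase=(2,10,23,4) vs β=15 → FL=S FR=S RL=W RR=S

t=1: FL=S FR=S RL=W RR=S
t=4: FL=S FR=S RL=S RR=S
t=5: FL=S FR=S RL=S RR=S
t=15: FL=S FR=W RL=S RR=W
t=24: FL=W FR=S RL=W RR=S
t=27: FL=S FR=S RL=W RR=S


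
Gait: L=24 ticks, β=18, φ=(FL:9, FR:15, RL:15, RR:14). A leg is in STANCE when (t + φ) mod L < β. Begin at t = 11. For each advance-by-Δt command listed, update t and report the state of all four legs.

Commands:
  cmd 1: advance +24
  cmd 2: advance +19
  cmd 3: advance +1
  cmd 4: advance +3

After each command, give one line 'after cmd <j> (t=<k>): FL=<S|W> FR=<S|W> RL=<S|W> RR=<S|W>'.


after cmd 1 (t=35): FL=W FR=S RL=S RR=S
after cmd 2 (t=54): FL=S FR=W RL=W RR=W
after cmd 3 (t=55): FL=S FR=W RL=W RR=W
after cmd 4 (t=58): FL=W FR=S RL=S RR=S

start t=11: FL=W FR=S RL=S RR=S
cmd 1: advance +24 → t=35, phase=(20,2,2,1) → FL=W FR=S RL=S RR=S
cmd 2: advance +19 → t=54, phase=(15,21,21,20) → FL=S FR=W RL=W RR=W
cmd 3: advance +1 → t=55, phase=(16,22,22,21) → FL=S FR=W RL=W RR=W
cmd 4: advance +3 → t=58, phase=(19,1,1,0) → FL=W FR=S RL=S RR=S


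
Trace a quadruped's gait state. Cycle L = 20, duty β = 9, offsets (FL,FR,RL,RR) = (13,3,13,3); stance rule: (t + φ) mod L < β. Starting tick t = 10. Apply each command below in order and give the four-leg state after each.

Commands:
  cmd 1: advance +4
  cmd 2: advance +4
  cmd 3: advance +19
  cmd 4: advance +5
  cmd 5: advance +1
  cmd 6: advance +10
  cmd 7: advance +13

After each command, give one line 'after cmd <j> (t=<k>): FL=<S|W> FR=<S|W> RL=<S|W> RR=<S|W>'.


start t=10: FL=S FR=W RL=S RR=W
cmd 1: advance +4 → t=14, phase=(7,17,7,17) → FL=S FR=W RL=S RR=W
cmd 2: advance +4 → t=18, phase=(11,1,11,1) → FL=W FR=S RL=W RR=S
cmd 3: advance +19 → t=37, phase=(10,0,10,0) → FL=W FR=S RL=W RR=S
cmd 4: advance +5 → t=42, phase=(15,5,15,5) → FL=W FR=S RL=W RR=S
cmd 5: advance +1 → t=43, phase=(16,6,16,6) → FL=W FR=S RL=W RR=S
cmd 6: advance +10 → t=53, phase=(6,16,6,16) → FL=S FR=W RL=S RR=W
cmd 7: advance +13 → t=66, phase=(19,9,19,9) → FL=W FR=W RL=W RR=W

after cmd 1 (t=14): FL=S FR=W RL=S RR=W
after cmd 2 (t=18): FL=W FR=S RL=W RR=S
after cmd 3 (t=37): FL=W FR=S RL=W RR=S
after cmd 4 (t=42): FL=W FR=S RL=W RR=S
after cmd 5 (t=43): FL=W FR=S RL=W RR=S
after cmd 6 (t=53): FL=S FR=W RL=S RR=W
after cmd 7 (t=66): FL=W FR=W RL=W RR=W


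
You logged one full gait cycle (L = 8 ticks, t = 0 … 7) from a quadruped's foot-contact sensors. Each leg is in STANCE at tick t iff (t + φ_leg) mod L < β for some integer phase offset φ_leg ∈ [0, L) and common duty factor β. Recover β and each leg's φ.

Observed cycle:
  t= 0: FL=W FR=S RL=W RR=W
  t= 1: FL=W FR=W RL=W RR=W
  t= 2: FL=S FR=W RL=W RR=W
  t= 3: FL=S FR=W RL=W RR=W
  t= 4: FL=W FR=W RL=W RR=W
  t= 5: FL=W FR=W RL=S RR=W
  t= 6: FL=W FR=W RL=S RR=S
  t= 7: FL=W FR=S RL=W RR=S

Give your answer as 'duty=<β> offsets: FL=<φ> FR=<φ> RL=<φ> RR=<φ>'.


duty=2 offsets: FL=6 FR=1 RL=3 RR=2

duty β = stance ticks per leg = 2
FL: stance ticks = 2; W→S at t=2 → φ=6
FR: stance ticks = 2; W→S at t=7 → φ=1
RL: stance ticks = 2; W→S at t=5 → φ=3
RR: stance ticks = 2; W→S at t=6 → φ=2


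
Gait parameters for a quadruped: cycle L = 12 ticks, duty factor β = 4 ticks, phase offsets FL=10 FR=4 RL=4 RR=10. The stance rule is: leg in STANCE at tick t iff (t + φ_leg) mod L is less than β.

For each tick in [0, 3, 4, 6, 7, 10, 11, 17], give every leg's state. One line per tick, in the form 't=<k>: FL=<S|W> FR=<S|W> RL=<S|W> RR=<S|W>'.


t=0: phase=(10,4,4,10) vs β=4 → FL=W FR=W RL=W RR=W
t=3: phase=(1,7,7,1) vs β=4 → FL=S FR=W RL=W RR=S
t=4: phase=(2,8,8,2) vs β=4 → FL=S FR=W RL=W RR=S
t=6: phase=(4,10,10,4) vs β=4 → FL=W FR=W RL=W RR=W
t=7: phase=(5,11,11,5) vs β=4 → FL=W FR=W RL=W RR=W
t=10: phase=(8,2,2,8) vs β=4 → FL=W FR=S RL=S RR=W
t=11: phase=(9,3,3,9) vs β=4 → FL=W FR=S RL=S RR=W
t=17: phase=(3,9,9,3) vs β=4 → FL=S FR=W RL=W RR=S

t=0: FL=W FR=W RL=W RR=W
t=3: FL=S FR=W RL=W RR=S
t=4: FL=S FR=W RL=W RR=S
t=6: FL=W FR=W RL=W RR=W
t=7: FL=W FR=W RL=W RR=W
t=10: FL=W FR=S RL=S RR=W
t=11: FL=W FR=S RL=S RR=W
t=17: FL=S FR=W RL=W RR=S


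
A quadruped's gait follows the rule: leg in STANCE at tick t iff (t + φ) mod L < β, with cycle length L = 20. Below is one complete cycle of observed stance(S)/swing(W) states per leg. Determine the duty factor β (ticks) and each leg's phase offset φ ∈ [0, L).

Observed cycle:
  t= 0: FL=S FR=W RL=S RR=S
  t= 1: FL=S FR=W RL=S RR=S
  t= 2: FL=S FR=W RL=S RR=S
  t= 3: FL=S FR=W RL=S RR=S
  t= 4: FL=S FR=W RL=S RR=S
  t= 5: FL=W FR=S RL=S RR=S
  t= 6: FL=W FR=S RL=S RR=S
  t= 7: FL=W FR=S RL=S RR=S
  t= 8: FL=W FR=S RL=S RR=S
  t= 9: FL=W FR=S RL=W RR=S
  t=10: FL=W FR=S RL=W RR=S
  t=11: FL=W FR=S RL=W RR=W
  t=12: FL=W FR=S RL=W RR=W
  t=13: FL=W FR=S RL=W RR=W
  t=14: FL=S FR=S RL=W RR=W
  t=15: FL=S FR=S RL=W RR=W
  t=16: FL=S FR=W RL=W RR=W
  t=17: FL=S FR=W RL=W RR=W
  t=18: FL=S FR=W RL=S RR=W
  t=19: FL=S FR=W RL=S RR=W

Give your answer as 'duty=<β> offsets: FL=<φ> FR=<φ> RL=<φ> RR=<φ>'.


duty β = stance ticks per leg = 11
FL: stance ticks = 11; W→S at t=14 → φ=6
FR: stance ticks = 11; W→S at t=5 → φ=15
RL: stance ticks = 11; W→S at t=18 → φ=2
RR: stance ticks = 11; W→S at t=0 → φ=0

duty=11 offsets: FL=6 FR=15 RL=2 RR=0


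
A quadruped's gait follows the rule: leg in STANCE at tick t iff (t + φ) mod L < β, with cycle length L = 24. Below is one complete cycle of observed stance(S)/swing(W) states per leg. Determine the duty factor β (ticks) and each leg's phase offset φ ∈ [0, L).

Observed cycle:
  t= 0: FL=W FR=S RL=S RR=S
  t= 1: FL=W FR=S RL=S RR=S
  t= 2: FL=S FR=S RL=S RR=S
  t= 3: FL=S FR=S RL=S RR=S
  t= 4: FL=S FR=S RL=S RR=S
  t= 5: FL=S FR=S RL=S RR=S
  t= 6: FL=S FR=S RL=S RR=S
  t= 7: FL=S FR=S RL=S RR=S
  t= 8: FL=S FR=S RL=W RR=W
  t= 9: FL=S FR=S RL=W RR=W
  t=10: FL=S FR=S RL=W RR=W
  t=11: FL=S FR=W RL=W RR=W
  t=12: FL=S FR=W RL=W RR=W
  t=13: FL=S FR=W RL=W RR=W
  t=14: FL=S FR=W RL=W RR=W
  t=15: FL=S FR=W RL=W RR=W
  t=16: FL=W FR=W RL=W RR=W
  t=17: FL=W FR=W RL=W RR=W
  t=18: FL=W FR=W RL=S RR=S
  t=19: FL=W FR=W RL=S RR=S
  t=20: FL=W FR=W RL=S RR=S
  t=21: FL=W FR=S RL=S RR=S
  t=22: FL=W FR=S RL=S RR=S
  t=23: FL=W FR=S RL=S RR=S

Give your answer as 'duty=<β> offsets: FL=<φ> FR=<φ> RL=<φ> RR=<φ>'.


duty β = stance ticks per leg = 14
FL: stance ticks = 14; W→S at t=2 → φ=22
FR: stance ticks = 14; W→S at t=21 → φ=3
RL: stance ticks = 14; W→S at t=18 → φ=6
RR: stance ticks = 14; W→S at t=18 → φ=6

duty=14 offsets: FL=22 FR=3 RL=6 RR=6


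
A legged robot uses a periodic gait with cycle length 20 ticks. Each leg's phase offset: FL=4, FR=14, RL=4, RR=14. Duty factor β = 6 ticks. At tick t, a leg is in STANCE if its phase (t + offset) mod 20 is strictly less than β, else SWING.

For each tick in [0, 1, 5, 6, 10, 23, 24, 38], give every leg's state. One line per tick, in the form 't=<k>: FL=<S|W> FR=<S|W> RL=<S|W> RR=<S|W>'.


t=0: phase=(4,14,4,14) vs β=6 → FL=S FR=W RL=S RR=W
t=1: phase=(5,15,5,15) vs β=6 → FL=S FR=W RL=S RR=W
t=5: phase=(9,19,9,19) vs β=6 → FL=W FR=W RL=W RR=W
t=6: phase=(10,0,10,0) vs β=6 → FL=W FR=S RL=W RR=S
t=10: phase=(14,4,14,4) vs β=6 → FL=W FR=S RL=W RR=S
t=23: phase=(7,17,7,17) vs β=6 → FL=W FR=W RL=W RR=W
t=24: phase=(8,18,8,18) vs β=6 → FL=W FR=W RL=W RR=W
t=38: phase=(2,12,2,12) vs β=6 → FL=S FR=W RL=S RR=W

t=0: FL=S FR=W RL=S RR=W
t=1: FL=S FR=W RL=S RR=W
t=5: FL=W FR=W RL=W RR=W
t=6: FL=W FR=S RL=W RR=S
t=10: FL=W FR=S RL=W RR=S
t=23: FL=W FR=W RL=W RR=W
t=24: FL=W FR=W RL=W RR=W
t=38: FL=S FR=W RL=S RR=W


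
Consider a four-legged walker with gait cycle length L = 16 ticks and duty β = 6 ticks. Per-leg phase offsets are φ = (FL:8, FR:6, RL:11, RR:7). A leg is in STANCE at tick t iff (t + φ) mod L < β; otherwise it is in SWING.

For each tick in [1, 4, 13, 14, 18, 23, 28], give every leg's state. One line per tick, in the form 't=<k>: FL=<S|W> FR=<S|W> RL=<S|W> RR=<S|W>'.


t=1: phase=(9,7,12,8) vs β=6 → FL=W FR=W RL=W RR=W
t=4: phase=(12,10,15,11) vs β=6 → FL=W FR=W RL=W RR=W
t=13: phase=(5,3,8,4) vs β=6 → FL=S FR=S RL=W RR=S
t=14: phase=(6,4,9,5) vs β=6 → FL=W FR=S RL=W RR=S
t=18: phase=(10,8,13,9) vs β=6 → FL=W FR=W RL=W RR=W
t=23: phase=(15,13,2,14) vs β=6 → FL=W FR=W RL=S RR=W
t=28: phase=(4,2,7,3) vs β=6 → FL=S FR=S RL=W RR=S

t=1: FL=W FR=W RL=W RR=W
t=4: FL=W FR=W RL=W RR=W
t=13: FL=S FR=S RL=W RR=S
t=14: FL=W FR=S RL=W RR=S
t=18: FL=W FR=W RL=W RR=W
t=23: FL=W FR=W RL=S RR=W
t=28: FL=S FR=S RL=W RR=S


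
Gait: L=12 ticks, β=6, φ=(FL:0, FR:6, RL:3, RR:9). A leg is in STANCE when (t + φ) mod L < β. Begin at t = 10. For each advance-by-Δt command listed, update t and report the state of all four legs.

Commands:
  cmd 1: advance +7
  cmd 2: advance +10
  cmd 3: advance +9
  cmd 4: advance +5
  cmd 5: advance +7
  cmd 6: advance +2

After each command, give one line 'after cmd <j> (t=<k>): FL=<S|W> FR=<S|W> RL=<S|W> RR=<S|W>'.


start t=10: FL=W FR=S RL=S RR=W
cmd 1: advance +7 → t=17, phase=(5,11,8,2) → FL=S FR=W RL=W RR=S
cmd 2: advance +10 → t=27, phase=(3,9,6,0) → FL=S FR=W RL=W RR=S
cmd 3: advance +9 → t=36, phase=(0,6,3,9) → FL=S FR=W RL=S RR=W
cmd 4: advance +5 → t=41, phase=(5,11,8,2) → FL=S FR=W RL=W RR=S
cmd 5: advance +7 → t=48, phase=(0,6,3,9) → FL=S FR=W RL=S RR=W
cmd 6: advance +2 → t=50, phase=(2,8,5,11) → FL=S FR=W RL=S RR=W

after cmd 1 (t=17): FL=S FR=W RL=W RR=S
after cmd 2 (t=27): FL=S FR=W RL=W RR=S
after cmd 3 (t=36): FL=S FR=W RL=S RR=W
after cmd 4 (t=41): FL=S FR=W RL=W RR=S
after cmd 5 (t=48): FL=S FR=W RL=S RR=W
after cmd 6 (t=50): FL=S FR=W RL=S RR=W


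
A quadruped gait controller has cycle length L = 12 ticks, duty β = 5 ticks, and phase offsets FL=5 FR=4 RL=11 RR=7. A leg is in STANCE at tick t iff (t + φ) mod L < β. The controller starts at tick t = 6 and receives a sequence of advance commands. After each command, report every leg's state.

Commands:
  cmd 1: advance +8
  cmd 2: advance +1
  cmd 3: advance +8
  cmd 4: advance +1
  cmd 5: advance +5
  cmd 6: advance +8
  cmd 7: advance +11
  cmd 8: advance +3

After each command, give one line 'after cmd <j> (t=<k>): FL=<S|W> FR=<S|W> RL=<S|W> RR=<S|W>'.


after cmd 1 (t=14): FL=W FR=W RL=S RR=W
after cmd 2 (t=15): FL=W FR=W RL=S RR=W
after cmd 3 (t=23): FL=S FR=S RL=W RR=W
after cmd 4 (t=24): FL=W FR=S RL=W RR=W
after cmd 5 (t=29): FL=W FR=W RL=S RR=S
after cmd 6 (t=37): FL=W FR=W RL=S RR=W
after cmd 7 (t=48): FL=W FR=S RL=W RR=W
after cmd 8 (t=51): FL=W FR=W RL=S RR=W

start t=6: FL=W FR=W RL=W RR=S
cmd 1: advance +8 → t=14, phase=(7,6,1,9) → FL=W FR=W RL=S RR=W
cmd 2: advance +1 → t=15, phase=(8,7,2,10) → FL=W FR=W RL=S RR=W
cmd 3: advance +8 → t=23, phase=(4,3,10,6) → FL=S FR=S RL=W RR=W
cmd 4: advance +1 → t=24, phase=(5,4,11,7) → FL=W FR=S RL=W RR=W
cmd 5: advance +5 → t=29, phase=(10,9,4,0) → FL=W FR=W RL=S RR=S
cmd 6: advance +8 → t=37, phase=(6,5,0,8) → FL=W FR=W RL=S RR=W
cmd 7: advance +11 → t=48, phase=(5,4,11,7) → FL=W FR=S RL=W RR=W
cmd 8: advance +3 → t=51, phase=(8,7,2,10) → FL=W FR=W RL=S RR=W


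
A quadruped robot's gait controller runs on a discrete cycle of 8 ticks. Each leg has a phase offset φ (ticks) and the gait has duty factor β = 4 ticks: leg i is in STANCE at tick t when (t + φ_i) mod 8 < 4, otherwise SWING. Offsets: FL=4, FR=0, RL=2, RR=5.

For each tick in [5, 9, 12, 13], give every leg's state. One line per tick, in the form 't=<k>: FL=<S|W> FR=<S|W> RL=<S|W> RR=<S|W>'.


t=5: FL=S FR=W RL=W RR=S
t=9: FL=W FR=S RL=S RR=W
t=12: FL=S FR=W RL=W RR=S
t=13: FL=S FR=W RL=W RR=S

t=5: phase=(1,5,7,2) vs β=4 → FL=S FR=W RL=W RR=S
t=9: phase=(5,1,3,6) vs β=4 → FL=W FR=S RL=S RR=W
t=12: phase=(0,4,6,1) vs β=4 → FL=S FR=W RL=W RR=S
t=13: phase=(1,5,7,2) vs β=4 → FL=S FR=W RL=W RR=S


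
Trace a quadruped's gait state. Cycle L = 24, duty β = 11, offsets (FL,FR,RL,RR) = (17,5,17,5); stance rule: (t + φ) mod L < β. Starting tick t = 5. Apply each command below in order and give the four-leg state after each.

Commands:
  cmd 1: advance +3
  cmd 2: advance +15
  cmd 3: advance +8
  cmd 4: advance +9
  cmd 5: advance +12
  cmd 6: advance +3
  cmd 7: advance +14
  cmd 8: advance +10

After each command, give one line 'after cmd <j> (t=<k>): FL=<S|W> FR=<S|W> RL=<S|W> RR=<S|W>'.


start t=5: FL=W FR=S RL=W RR=S
cmd 1: advance +3 → t=8, phase=(1,13,1,13) → FL=S FR=W RL=S RR=W
cmd 2: advance +15 → t=23, phase=(16,4,16,4) → FL=W FR=S RL=W RR=S
cmd 3: advance +8 → t=31, phase=(0,12,0,12) → FL=S FR=W RL=S RR=W
cmd 4: advance +9 → t=40, phase=(9,21,9,21) → FL=S FR=W RL=S RR=W
cmd 5: advance +12 → t=52, phase=(21,9,21,9) → FL=W FR=S RL=W RR=S
cmd 6: advance +3 → t=55, phase=(0,12,0,12) → FL=S FR=W RL=S RR=W
cmd 7: advance +14 → t=69, phase=(14,2,14,2) → FL=W FR=S RL=W RR=S
cmd 8: advance +10 → t=79, phase=(0,12,0,12) → FL=S FR=W RL=S RR=W

after cmd 1 (t=8): FL=S FR=W RL=S RR=W
after cmd 2 (t=23): FL=W FR=S RL=W RR=S
after cmd 3 (t=31): FL=S FR=W RL=S RR=W
after cmd 4 (t=40): FL=S FR=W RL=S RR=W
after cmd 5 (t=52): FL=W FR=S RL=W RR=S
after cmd 6 (t=55): FL=S FR=W RL=S RR=W
after cmd 7 (t=69): FL=W FR=S RL=W RR=S
after cmd 8 (t=79): FL=S FR=W RL=S RR=W


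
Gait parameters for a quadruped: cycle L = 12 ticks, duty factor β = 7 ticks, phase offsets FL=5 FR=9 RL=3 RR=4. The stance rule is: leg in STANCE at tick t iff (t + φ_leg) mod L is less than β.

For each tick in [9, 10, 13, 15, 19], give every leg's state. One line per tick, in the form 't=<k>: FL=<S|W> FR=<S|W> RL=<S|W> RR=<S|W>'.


t=9: FL=S FR=S RL=S RR=S
t=10: FL=S FR=W RL=S RR=S
t=13: FL=S FR=W RL=S RR=S
t=15: FL=W FR=S RL=S RR=W
t=19: FL=S FR=S RL=W RR=W

t=9: phase=(2,6,0,1) vs β=7 → FL=S FR=S RL=S RR=S
t=10: phase=(3,7,1,2) vs β=7 → FL=S FR=W RL=S RR=S
t=13: phase=(6,10,4,5) vs β=7 → FL=S FR=W RL=S RR=S
t=15: phase=(8,0,6,7) vs β=7 → FL=W FR=S RL=S RR=W
t=19: phase=(0,4,10,11) vs β=7 → FL=S FR=S RL=W RR=W


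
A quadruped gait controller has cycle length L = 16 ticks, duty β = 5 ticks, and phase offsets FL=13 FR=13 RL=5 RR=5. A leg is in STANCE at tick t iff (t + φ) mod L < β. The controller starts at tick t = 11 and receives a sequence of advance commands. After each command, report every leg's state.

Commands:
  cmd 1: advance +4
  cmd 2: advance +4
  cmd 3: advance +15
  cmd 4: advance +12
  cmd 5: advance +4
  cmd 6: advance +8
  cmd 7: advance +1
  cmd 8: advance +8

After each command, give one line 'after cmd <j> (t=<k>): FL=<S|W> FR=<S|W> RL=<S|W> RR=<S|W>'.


after cmd 1 (t=15): FL=W FR=W RL=S RR=S
after cmd 2 (t=19): FL=S FR=S RL=W RR=W
after cmd 3 (t=34): FL=W FR=W RL=W RR=W
after cmd 4 (t=46): FL=W FR=W RL=S RR=S
after cmd 5 (t=50): FL=W FR=W RL=W RR=W
after cmd 6 (t=58): FL=W FR=W RL=W RR=W
after cmd 7 (t=59): FL=W FR=W RL=S RR=S
after cmd 8 (t=67): FL=S FR=S RL=W RR=W

start t=11: FL=W FR=W RL=S RR=S
cmd 1: advance +4 → t=15, phase=(12,12,4,4) → FL=W FR=W RL=S RR=S
cmd 2: advance +4 → t=19, phase=(0,0,8,8) → FL=S FR=S RL=W RR=W
cmd 3: advance +15 → t=34, phase=(15,15,7,7) → FL=W FR=W RL=W RR=W
cmd 4: advance +12 → t=46, phase=(11,11,3,3) → FL=W FR=W RL=S RR=S
cmd 5: advance +4 → t=50, phase=(15,15,7,7) → FL=W FR=W RL=W RR=W
cmd 6: advance +8 → t=58, phase=(7,7,15,15) → FL=W FR=W RL=W RR=W
cmd 7: advance +1 → t=59, phase=(8,8,0,0) → FL=W FR=W RL=S RR=S
cmd 8: advance +8 → t=67, phase=(0,0,8,8) → FL=S FR=S RL=W RR=W


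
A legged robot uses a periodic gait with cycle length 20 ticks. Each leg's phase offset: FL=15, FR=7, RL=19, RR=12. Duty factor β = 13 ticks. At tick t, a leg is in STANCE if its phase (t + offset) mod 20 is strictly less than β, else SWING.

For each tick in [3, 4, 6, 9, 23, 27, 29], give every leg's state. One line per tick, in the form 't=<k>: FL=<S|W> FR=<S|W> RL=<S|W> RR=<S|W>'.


t=3: FL=W FR=S RL=S RR=W
t=4: FL=W FR=S RL=S RR=W
t=6: FL=S FR=W RL=S RR=W
t=9: FL=S FR=W RL=S RR=S
t=23: FL=W FR=S RL=S RR=W
t=27: FL=S FR=W RL=S RR=W
t=29: FL=S FR=W RL=S RR=S

t=3: phase=(18,10,2,15) vs β=13 → FL=W FR=S RL=S RR=W
t=4: phase=(19,11,3,16) vs β=13 → FL=W FR=S RL=S RR=W
t=6: phase=(1,13,5,18) vs β=13 → FL=S FR=W RL=S RR=W
t=9: phase=(4,16,8,1) vs β=13 → FL=S FR=W RL=S RR=S
t=23: phase=(18,10,2,15) vs β=13 → FL=W FR=S RL=S RR=W
t=27: phase=(2,14,6,19) vs β=13 → FL=S FR=W RL=S RR=W
t=29: phase=(4,16,8,1) vs β=13 → FL=S FR=W RL=S RR=S


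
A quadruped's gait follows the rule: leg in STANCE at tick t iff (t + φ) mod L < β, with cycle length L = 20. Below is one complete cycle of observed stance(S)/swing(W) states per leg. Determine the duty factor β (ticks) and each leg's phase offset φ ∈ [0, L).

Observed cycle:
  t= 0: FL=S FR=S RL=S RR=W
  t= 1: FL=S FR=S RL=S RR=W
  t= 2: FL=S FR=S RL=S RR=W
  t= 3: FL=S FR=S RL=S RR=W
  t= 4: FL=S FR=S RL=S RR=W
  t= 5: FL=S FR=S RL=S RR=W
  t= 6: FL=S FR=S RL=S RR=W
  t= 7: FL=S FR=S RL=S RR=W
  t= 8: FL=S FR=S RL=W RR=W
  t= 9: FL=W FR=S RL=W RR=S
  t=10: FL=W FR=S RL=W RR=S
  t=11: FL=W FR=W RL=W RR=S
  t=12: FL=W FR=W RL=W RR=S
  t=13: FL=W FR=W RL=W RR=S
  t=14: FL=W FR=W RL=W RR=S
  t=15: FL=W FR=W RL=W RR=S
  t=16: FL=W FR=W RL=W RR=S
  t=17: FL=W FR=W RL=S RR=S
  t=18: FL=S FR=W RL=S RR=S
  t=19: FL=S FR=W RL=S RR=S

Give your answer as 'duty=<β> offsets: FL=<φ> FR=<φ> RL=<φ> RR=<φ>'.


duty β = stance ticks per leg = 11
FL: stance ticks = 11; W→S at t=18 → φ=2
FR: stance ticks = 11; W→S at t=0 → φ=0
RL: stance ticks = 11; W→S at t=17 → φ=3
RR: stance ticks = 11; W→S at t=9 → φ=11

duty=11 offsets: FL=2 FR=0 RL=3 RR=11


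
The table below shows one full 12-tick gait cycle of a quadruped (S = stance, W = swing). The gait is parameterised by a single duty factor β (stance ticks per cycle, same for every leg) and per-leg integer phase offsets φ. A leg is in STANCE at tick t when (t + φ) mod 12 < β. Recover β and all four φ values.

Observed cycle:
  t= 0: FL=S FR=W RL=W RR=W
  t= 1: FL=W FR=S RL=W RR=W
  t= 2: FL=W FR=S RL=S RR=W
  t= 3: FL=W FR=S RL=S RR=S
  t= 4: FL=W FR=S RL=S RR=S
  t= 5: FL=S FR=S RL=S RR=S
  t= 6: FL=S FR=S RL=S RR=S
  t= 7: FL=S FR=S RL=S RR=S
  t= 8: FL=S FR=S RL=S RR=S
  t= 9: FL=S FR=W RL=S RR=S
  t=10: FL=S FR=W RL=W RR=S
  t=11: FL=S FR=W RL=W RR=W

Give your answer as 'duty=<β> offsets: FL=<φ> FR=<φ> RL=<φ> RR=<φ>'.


duty β = stance ticks per leg = 8
FL: stance ticks = 8; W→S at t=5 → φ=7
FR: stance ticks = 8; W→S at t=1 → φ=11
RL: stance ticks = 8; W→S at t=2 → φ=10
RR: stance ticks = 8; W→S at t=3 → φ=9

duty=8 offsets: FL=7 FR=11 RL=10 RR=9


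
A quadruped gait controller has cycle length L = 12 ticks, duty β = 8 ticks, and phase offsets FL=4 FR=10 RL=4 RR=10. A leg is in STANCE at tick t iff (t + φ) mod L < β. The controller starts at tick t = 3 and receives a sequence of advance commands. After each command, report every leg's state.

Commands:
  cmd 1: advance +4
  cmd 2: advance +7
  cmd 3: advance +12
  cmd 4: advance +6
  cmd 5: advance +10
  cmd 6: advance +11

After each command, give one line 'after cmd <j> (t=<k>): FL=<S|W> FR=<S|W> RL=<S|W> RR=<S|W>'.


start t=3: FL=S FR=S RL=S RR=S
cmd 1: advance +4 → t=7, phase=(11,5,11,5) → FL=W FR=S RL=W RR=S
cmd 2: advance +7 → t=14, phase=(6,0,6,0) → FL=S FR=S RL=S RR=S
cmd 3: advance +12 → t=26, phase=(6,0,6,0) → FL=S FR=S RL=S RR=S
cmd 4: advance +6 → t=32, phase=(0,6,0,6) → FL=S FR=S RL=S RR=S
cmd 5: advance +10 → t=42, phase=(10,4,10,4) → FL=W FR=S RL=W RR=S
cmd 6: advance +11 → t=53, phase=(9,3,9,3) → FL=W FR=S RL=W RR=S

after cmd 1 (t=7): FL=W FR=S RL=W RR=S
after cmd 2 (t=14): FL=S FR=S RL=S RR=S
after cmd 3 (t=26): FL=S FR=S RL=S RR=S
after cmd 4 (t=32): FL=S FR=S RL=S RR=S
after cmd 5 (t=42): FL=W FR=S RL=W RR=S
after cmd 6 (t=53): FL=W FR=S RL=W RR=S


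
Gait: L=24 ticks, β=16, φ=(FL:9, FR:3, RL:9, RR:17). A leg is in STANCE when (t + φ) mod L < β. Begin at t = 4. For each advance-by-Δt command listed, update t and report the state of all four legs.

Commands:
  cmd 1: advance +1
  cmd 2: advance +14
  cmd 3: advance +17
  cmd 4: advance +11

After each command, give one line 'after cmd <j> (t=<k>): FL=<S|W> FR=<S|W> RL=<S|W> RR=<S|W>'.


start t=4: FL=S FR=S RL=S RR=W
cmd 1: advance +1 → t=5, phase=(14,8,14,22) → FL=S FR=S RL=S RR=W
cmd 2: advance +14 → t=19, phase=(4,22,4,12) → FL=S FR=W RL=S RR=S
cmd 3: advance +17 → t=36, phase=(21,15,21,5) → FL=W FR=S RL=W RR=S
cmd 4: advance +11 → t=47, phase=(8,2,8,16) → FL=S FR=S RL=S RR=W

after cmd 1 (t=5): FL=S FR=S RL=S RR=W
after cmd 2 (t=19): FL=S FR=W RL=S RR=S
after cmd 3 (t=36): FL=W FR=S RL=W RR=S
after cmd 4 (t=47): FL=S FR=S RL=S RR=W


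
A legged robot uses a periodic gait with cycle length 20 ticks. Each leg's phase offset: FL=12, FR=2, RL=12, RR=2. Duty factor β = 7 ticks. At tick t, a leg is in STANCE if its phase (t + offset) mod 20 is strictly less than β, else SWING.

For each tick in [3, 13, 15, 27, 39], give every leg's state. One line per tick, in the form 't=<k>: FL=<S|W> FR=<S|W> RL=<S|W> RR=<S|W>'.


t=3: FL=W FR=S RL=W RR=S
t=13: FL=S FR=W RL=S RR=W
t=15: FL=W FR=W RL=W RR=W
t=27: FL=W FR=W RL=W RR=W
t=39: FL=W FR=S RL=W RR=S

t=3: phase=(15,5,15,5) vs β=7 → FL=W FR=S RL=W RR=S
t=13: phase=(5,15,5,15) vs β=7 → FL=S FR=W RL=S RR=W
t=15: phase=(7,17,7,17) vs β=7 → FL=W FR=W RL=W RR=W
t=27: phase=(19,9,19,9) vs β=7 → FL=W FR=W RL=W RR=W
t=39: phase=(11,1,11,1) vs β=7 → FL=W FR=S RL=W RR=S


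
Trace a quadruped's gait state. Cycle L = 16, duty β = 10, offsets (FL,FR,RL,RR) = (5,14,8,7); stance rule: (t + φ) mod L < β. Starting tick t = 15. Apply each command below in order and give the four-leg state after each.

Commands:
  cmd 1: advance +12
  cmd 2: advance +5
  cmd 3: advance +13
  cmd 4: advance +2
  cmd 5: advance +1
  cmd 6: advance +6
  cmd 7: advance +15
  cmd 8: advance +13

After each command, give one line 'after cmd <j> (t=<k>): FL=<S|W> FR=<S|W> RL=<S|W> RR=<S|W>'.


after cmd 1 (t=27): FL=S FR=S RL=S RR=S
after cmd 2 (t=32): FL=S FR=W RL=S RR=S
after cmd 3 (t=45): FL=S FR=W RL=S RR=S
after cmd 4 (t=47): FL=S FR=W RL=S RR=S
after cmd 5 (t=48): FL=S FR=W RL=S RR=S
after cmd 6 (t=54): FL=W FR=S RL=W RR=W
after cmd 7 (t=69): FL=W FR=S RL=W RR=W
after cmd 8 (t=82): FL=S FR=S RL=W RR=S

start t=15: FL=S FR=W RL=S RR=S
cmd 1: advance +12 → t=27, phase=(0,9,3,2) → FL=S FR=S RL=S RR=S
cmd 2: advance +5 → t=32, phase=(5,14,8,7) → FL=S FR=W RL=S RR=S
cmd 3: advance +13 → t=45, phase=(2,11,5,4) → FL=S FR=W RL=S RR=S
cmd 4: advance +2 → t=47, phase=(4,13,7,6) → FL=S FR=W RL=S RR=S
cmd 5: advance +1 → t=48, phase=(5,14,8,7) → FL=S FR=W RL=S RR=S
cmd 6: advance +6 → t=54, phase=(11,4,14,13) → FL=W FR=S RL=W RR=W
cmd 7: advance +15 → t=69, phase=(10,3,13,12) → FL=W FR=S RL=W RR=W
cmd 8: advance +13 → t=82, phase=(7,0,10,9) → FL=S FR=S RL=W RR=S


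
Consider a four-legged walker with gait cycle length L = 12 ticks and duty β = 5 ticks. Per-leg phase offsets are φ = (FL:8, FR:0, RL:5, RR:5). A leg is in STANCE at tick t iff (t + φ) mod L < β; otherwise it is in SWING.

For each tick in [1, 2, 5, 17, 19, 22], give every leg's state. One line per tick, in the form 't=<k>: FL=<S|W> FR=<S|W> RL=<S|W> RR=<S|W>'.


t=1: phase=(9,1,6,6) vs β=5 → FL=W FR=S RL=W RR=W
t=2: phase=(10,2,7,7) vs β=5 → FL=W FR=S RL=W RR=W
t=5: phase=(1,5,10,10) vs β=5 → FL=S FR=W RL=W RR=W
t=17: phase=(1,5,10,10) vs β=5 → FL=S FR=W RL=W RR=W
t=19: phase=(3,7,0,0) vs β=5 → FL=S FR=W RL=S RR=S
t=22: phase=(6,10,3,3) vs β=5 → FL=W FR=W RL=S RR=S

t=1: FL=W FR=S RL=W RR=W
t=2: FL=W FR=S RL=W RR=W
t=5: FL=S FR=W RL=W RR=W
t=17: FL=S FR=W RL=W RR=W
t=19: FL=S FR=W RL=S RR=S
t=22: FL=W FR=W RL=S RR=S


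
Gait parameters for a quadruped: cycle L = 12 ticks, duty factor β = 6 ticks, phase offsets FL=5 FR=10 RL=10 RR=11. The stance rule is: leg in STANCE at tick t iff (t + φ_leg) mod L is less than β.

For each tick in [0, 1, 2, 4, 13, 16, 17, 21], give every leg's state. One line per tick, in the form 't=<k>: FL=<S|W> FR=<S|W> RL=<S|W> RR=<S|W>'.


t=0: phase=(5,10,10,11) vs β=6 → FL=S FR=W RL=W RR=W
t=1: phase=(6,11,11,0) vs β=6 → FL=W FR=W RL=W RR=S
t=2: phase=(7,0,0,1) vs β=6 → FL=W FR=S RL=S RR=S
t=4: phase=(9,2,2,3) vs β=6 → FL=W FR=S RL=S RR=S
t=13: phase=(6,11,11,0) vs β=6 → FL=W FR=W RL=W RR=S
t=16: phase=(9,2,2,3) vs β=6 → FL=W FR=S RL=S RR=S
t=17: phase=(10,3,3,4) vs β=6 → FL=W FR=S RL=S RR=S
t=21: phase=(2,7,7,8) vs β=6 → FL=S FR=W RL=W RR=W

t=0: FL=S FR=W RL=W RR=W
t=1: FL=W FR=W RL=W RR=S
t=2: FL=W FR=S RL=S RR=S
t=4: FL=W FR=S RL=S RR=S
t=13: FL=W FR=W RL=W RR=S
t=16: FL=W FR=S RL=S RR=S
t=17: FL=W FR=S RL=S RR=S
t=21: FL=S FR=W RL=W RR=W


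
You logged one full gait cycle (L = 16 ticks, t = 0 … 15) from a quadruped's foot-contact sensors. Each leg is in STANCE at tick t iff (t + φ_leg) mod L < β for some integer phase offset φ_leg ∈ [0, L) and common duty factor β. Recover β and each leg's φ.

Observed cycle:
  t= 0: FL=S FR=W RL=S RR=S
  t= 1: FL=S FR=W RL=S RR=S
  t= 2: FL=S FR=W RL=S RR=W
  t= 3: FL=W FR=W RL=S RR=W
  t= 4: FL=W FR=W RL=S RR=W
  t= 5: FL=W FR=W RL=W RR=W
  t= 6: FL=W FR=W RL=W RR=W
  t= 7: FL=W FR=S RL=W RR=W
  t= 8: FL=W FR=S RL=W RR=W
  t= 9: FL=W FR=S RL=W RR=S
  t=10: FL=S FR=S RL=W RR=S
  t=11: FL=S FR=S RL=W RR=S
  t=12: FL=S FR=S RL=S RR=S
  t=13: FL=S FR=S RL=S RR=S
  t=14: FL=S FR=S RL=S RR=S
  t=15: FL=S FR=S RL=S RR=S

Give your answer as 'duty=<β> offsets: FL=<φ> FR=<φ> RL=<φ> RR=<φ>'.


duty=9 offsets: FL=6 FR=9 RL=4 RR=7

duty β = stance ticks per leg = 9
FL: stance ticks = 9; W→S at t=10 → φ=6
FR: stance ticks = 9; W→S at t=7 → φ=9
RL: stance ticks = 9; W→S at t=12 → φ=4
RR: stance ticks = 9; W→S at t=9 → φ=7
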